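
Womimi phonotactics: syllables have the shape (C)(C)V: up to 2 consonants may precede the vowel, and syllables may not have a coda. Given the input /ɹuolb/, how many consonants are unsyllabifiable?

2

Syllabifying with onset maximization leaves /l/, /b/ stranded (no codas are permitted; onsets may contain at most 2 consonants).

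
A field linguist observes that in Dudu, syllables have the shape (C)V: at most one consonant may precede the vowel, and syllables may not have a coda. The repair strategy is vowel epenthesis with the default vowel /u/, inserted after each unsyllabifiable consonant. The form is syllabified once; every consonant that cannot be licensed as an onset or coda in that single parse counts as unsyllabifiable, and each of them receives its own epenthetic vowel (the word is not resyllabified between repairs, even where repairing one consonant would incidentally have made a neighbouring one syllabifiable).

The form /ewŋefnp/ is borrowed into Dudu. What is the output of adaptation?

Under (C)V, the unsyllabifiable consonants are /w/, /f/, /n/, /p/ (no codas are permitted; onsets are limited to one consonant).
Each unlicensed consonant becomes the onset of a new syllable: /w/ → /wu/, /f/ → /fu/, /n/ → /nu/, /p/ → /pu/.

ewuŋefunupu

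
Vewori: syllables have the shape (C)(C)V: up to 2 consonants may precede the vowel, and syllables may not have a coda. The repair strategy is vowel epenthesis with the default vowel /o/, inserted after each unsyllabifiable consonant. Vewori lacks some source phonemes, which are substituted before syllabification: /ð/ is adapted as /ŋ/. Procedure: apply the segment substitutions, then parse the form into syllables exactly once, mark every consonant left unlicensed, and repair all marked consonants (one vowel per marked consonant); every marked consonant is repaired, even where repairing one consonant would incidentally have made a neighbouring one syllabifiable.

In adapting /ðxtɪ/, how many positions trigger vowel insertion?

After substitution the input is /ŋxtɪ/.
The unsyllabifiable consonants are /ŋ/; each receives one epenthetic vowel.

1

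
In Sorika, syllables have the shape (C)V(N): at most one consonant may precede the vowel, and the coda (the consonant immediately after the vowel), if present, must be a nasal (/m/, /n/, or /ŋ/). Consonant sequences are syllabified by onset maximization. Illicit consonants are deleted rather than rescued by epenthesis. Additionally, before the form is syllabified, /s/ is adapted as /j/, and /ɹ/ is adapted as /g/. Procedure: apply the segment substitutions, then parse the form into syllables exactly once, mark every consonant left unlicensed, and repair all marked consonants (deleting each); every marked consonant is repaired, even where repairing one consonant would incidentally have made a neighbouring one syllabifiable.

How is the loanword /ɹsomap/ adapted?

Substitution: /ɹ/ → /g/, /s/ → /j/, giving /gjomap/.
Syllabifying with onset maximization leaves /g/, /p/ stranded (only a nasal (/m/, /n/, or /ŋ/) is licensed in coda position; onsets are limited to one consonant).
Deletion applies to /g/, /p/.

joma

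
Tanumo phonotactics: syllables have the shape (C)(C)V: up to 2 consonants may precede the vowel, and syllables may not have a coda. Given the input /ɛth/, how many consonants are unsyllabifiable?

Syllabifying with onset maximization leaves /t/, /h/ stranded (no codas are permitted; onsets may contain at most 2 consonants).

2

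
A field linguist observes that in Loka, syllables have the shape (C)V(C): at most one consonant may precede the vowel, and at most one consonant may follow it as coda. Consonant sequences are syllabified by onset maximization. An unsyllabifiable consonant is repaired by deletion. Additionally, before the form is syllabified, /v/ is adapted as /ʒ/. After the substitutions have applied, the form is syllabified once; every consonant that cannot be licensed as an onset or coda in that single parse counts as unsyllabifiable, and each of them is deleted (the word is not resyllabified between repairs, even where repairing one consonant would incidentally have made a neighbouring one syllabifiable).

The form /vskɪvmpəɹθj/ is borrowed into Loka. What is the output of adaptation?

kɪʒpəɹ

Substitution: /v/ → /ʒ/, giving /ʒskɪʒmpəɹθj/.
Syllabifying with onset maximization leaves /ʒ/, /s/, /m/, /θ/, /j/ stranded (at most one coda consonant is licensed; onsets are limited to one consonant).
Each unlicensed consonant is deleted: /ʒ/, /s/, /m/, /θ/, /j/.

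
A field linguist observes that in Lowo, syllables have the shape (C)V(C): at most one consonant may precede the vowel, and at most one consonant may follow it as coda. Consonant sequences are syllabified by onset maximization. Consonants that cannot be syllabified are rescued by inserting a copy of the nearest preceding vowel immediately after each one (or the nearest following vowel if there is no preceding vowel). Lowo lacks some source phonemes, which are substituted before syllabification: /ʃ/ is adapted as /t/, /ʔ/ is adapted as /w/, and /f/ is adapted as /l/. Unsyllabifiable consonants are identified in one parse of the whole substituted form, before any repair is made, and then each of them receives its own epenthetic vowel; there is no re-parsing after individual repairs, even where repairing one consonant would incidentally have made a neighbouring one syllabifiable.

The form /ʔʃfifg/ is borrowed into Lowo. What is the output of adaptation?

witililgi

Substitution: /ʔ/ → /w/, /ʃ/ → /t/, /f/ → /l/, giving /wtlilg/.
The consonants /w/, /t/, /g/ cannot be parsed into a legal (C)V(C) syllable (at most one coda consonant is licensed; onsets are limited to one consonant).
Inserting the epenthetic vowel yields /w/ → /wi/, /t/ → /ti/, /g/ → /gi/.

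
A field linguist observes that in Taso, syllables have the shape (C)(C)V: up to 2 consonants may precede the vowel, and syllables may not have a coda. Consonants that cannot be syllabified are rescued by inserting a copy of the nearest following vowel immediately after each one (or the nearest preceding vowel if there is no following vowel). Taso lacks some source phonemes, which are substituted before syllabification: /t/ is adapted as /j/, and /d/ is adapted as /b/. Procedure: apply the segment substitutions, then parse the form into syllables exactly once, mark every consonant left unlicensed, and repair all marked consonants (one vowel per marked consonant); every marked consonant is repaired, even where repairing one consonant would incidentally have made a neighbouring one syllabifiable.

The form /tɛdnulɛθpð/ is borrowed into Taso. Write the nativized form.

Substitution: /t/ → /j/, /d/ → /b/, giving /jɛbnulɛθpð/.
Syllabifying with onset maximization leaves /θ/, /p/, /ð/ stranded (no codas are permitted; onsets may contain at most 2 consonants).
Each unlicensed consonant becomes the onset of a new syllable: /θ/ → /θɛ/, /p/ → /pɛ/, /ð/ → /ðɛ/.

jɛbnulɛθɛpɛðɛ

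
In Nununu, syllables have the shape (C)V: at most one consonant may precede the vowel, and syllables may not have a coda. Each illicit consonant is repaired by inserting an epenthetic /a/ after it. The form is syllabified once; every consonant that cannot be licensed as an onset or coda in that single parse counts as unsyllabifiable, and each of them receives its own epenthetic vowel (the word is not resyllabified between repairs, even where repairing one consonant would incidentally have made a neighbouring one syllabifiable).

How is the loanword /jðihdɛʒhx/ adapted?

The consonants /j/, /h/, /ʒ/, /h/, /x/ cannot be parsed into a legal (C)V syllable (no codas are permitted; onsets are limited to one consonant).
Each unlicensed consonant becomes the onset of a new syllable: /j/ → /ja/, /h/ → /ha/, /ʒ/ → /ʒa/, /h/ → /ha/, /x/ → /xa/.

jaðihadɛʒahaxa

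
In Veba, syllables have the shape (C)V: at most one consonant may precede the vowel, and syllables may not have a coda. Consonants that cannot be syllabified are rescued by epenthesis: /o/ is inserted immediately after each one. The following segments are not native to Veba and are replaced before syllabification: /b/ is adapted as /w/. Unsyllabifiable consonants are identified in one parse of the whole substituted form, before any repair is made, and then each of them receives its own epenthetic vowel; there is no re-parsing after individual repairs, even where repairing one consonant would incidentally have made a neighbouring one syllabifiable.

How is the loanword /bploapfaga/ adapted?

Substitution: /b/ → /w/, giving /wploapfaga/.
Syllabifying with onset maximization leaves /w/, /p/, /p/ stranded (no codas are permitted; onsets are limited to one consonant).
Each unlicensed consonant becomes the onset of a new syllable: /w/ → /wo/, /p/ → /po/, /p/ → /po/.

wopoloapofaga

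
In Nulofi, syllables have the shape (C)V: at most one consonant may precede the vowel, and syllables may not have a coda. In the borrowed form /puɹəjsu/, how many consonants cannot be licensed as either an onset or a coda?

Syllabifying with onset maximization leaves /j/ stranded (no codas are permitted; onsets are limited to one consonant).

1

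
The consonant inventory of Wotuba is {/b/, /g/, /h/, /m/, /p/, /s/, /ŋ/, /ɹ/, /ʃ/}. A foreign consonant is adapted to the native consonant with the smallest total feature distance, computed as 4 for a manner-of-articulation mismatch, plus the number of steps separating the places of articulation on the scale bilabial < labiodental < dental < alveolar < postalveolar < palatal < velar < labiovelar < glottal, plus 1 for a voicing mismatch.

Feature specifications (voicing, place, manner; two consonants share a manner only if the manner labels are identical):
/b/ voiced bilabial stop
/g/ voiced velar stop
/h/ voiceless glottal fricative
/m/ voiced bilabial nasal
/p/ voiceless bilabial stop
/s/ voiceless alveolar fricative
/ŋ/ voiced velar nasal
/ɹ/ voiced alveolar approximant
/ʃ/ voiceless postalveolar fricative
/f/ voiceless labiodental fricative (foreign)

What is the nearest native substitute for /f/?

s

/s/ is closest: same manner (fricative), place distance 2 (labiodental→alveolar), same voicing; total 2. Next closest is /ʃ/ at distance 3.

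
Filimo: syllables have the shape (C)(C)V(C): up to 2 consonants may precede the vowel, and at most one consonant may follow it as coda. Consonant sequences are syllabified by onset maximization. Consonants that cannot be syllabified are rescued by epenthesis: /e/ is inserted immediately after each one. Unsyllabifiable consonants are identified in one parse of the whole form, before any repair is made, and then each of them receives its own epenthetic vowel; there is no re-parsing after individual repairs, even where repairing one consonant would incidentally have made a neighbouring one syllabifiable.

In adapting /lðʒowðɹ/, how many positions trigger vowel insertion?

3

The unsyllabifiable consonants are /l/, /ð/, /ɹ/; each receives one epenthetic vowel.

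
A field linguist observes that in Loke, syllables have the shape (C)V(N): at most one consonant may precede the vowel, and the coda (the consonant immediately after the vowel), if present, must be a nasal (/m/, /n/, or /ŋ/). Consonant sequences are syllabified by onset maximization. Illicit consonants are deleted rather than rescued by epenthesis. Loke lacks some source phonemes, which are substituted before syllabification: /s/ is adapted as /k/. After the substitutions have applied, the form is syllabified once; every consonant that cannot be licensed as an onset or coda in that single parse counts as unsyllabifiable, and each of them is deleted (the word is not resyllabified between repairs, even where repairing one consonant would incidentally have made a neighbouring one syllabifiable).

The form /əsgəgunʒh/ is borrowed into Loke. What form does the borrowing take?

Substitution: /s/ → /k/, giving /əkgəgunʒh/.
Syllabifying with onset maximization leaves /k/, /ʒ/, /h/ stranded (only a nasal (/m/, /n/, or /ŋ/) is licensed in coda position; onsets are limited to one consonant).
Deleting the stranded consonants removes /k/, /ʒ/, /h/.

əgəgun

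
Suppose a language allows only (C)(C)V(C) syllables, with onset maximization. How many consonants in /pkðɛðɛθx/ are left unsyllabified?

Under (C)(C)V(C), the unsyllabifiable consonants are /p/, /x/ (at most one coda consonant is licensed; onsets may contain at most 2 consonants).

2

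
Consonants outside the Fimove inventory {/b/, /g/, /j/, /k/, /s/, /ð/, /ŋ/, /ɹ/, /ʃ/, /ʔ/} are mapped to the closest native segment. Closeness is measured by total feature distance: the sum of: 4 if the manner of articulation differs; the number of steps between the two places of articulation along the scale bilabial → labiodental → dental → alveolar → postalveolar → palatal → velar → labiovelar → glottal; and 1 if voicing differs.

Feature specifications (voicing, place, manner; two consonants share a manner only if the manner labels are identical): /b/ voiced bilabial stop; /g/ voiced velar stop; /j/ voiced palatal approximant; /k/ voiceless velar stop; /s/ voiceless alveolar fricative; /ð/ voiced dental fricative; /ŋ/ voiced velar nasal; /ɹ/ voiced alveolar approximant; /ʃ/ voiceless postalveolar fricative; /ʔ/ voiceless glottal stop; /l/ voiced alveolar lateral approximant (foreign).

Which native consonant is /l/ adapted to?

/ɹ/ is closest: manner differs (lateral approximant→approximant, +4), place distance 0 (alveolar→alveolar), same voicing; total 4. Next closest is /s/ at distance 5.

ɹ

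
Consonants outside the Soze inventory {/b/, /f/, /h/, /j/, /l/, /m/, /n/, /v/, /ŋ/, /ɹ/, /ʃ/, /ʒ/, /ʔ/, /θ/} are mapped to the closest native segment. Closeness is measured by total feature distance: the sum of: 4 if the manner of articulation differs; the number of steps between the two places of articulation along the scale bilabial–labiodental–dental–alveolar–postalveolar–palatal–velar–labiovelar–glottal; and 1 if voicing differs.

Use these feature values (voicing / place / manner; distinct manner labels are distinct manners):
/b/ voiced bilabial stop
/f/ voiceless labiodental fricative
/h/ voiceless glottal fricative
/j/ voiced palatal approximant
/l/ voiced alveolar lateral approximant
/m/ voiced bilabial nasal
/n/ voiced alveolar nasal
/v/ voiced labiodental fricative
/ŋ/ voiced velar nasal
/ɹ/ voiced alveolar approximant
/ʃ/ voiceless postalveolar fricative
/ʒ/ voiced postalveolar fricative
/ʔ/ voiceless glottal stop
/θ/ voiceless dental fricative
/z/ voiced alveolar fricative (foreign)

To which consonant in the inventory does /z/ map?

/ʒ/ is closest: same manner (fricative), place distance 1 (alveolar→postalveolar), same voicing; total 1. Next closest is /v/ at distance 2.

ʒ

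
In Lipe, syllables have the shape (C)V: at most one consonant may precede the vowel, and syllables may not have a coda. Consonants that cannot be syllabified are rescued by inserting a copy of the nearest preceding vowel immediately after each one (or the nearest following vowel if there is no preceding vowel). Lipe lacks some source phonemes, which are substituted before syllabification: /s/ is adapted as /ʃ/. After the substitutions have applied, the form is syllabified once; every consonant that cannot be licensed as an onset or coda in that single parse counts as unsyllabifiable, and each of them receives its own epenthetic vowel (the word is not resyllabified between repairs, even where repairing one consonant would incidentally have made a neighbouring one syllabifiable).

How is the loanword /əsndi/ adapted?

Substitution: /s/ → /ʃ/, giving /əʃndi/.
Under (C)V, the unsyllabifiable consonants are /ʃ/, /n/ (no codas are permitted; onsets are limited to one consonant).
Each unlicensed consonant becomes the onset of a new syllable: /ʃ/ → /ʃə/, /n/ → /nə/.

əʃənədi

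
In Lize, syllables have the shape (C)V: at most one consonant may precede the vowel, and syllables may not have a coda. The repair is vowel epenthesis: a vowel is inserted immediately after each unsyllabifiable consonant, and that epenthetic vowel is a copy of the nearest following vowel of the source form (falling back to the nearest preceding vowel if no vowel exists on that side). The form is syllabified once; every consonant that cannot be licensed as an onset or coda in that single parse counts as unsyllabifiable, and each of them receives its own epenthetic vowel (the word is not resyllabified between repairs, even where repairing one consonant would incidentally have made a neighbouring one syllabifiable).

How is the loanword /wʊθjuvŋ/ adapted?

The consonants /θ/, /v/, /ŋ/ cannot be parsed into a legal (C)V syllable (no codas are permitted; onsets are limited to one consonant).
Inserting the epenthetic vowel yields /θ/ → /θu/, /v/ → /vu/, /ŋ/ → /ŋu/.

wʊθujuvuŋu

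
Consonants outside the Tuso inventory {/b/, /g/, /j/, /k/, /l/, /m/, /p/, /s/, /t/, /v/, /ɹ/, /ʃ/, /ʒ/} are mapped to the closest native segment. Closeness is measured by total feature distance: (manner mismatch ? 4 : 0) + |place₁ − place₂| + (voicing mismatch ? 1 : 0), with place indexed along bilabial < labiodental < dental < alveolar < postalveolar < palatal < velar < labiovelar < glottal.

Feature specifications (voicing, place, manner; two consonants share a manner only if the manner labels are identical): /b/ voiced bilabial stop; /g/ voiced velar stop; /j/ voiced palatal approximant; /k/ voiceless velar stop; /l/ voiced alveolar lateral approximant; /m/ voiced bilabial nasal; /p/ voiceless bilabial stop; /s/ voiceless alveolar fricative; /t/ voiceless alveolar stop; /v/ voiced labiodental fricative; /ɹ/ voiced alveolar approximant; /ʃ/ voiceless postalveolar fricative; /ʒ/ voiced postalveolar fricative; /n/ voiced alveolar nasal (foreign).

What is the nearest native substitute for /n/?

m

/m/ is closest: same manner (nasal), place distance 3 (alveolar→bilabial), same voicing; total 3. Next closest is /l/ at distance 4.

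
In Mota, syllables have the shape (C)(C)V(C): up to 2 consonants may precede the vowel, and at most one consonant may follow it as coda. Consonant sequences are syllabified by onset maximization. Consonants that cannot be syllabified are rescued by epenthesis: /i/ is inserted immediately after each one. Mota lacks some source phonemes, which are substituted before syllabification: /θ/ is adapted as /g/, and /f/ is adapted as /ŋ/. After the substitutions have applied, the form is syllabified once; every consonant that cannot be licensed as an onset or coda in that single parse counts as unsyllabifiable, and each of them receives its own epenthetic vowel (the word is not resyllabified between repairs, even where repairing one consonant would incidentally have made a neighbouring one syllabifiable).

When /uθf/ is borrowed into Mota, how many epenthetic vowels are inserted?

After substitution the input is /ugŋ/.
The unsyllabifiable consonants are /ŋ/; each receives one epenthetic vowel.

1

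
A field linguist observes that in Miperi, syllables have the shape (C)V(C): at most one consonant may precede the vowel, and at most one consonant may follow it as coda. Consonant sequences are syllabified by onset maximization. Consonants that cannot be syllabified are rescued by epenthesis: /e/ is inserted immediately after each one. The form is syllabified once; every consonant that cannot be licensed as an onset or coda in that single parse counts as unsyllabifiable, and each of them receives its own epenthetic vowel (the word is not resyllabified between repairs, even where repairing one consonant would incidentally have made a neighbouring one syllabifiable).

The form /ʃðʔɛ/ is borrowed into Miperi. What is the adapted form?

ʃeðeʔɛ

Under (C)V(C), the unsyllabifiable consonants are /ʃ/, /ð/ (at most one coda consonant is licensed; onsets are limited to one consonant).
Each unlicensed consonant becomes the onset of a new syllable: /ʃ/ → /ʃe/, /ð/ → /ðe/.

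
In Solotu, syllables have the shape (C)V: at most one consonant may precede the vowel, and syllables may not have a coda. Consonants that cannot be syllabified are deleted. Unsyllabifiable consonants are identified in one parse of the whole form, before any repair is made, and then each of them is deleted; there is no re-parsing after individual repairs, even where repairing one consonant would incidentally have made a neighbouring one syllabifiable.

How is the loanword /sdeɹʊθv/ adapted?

deɹʊ

Under (C)V, the unsyllabifiable consonants are /s/, /θ/, /v/ (no codas are permitted; onsets are limited to one consonant).
Each unlicensed consonant is deleted: /s/, /θ/, /v/.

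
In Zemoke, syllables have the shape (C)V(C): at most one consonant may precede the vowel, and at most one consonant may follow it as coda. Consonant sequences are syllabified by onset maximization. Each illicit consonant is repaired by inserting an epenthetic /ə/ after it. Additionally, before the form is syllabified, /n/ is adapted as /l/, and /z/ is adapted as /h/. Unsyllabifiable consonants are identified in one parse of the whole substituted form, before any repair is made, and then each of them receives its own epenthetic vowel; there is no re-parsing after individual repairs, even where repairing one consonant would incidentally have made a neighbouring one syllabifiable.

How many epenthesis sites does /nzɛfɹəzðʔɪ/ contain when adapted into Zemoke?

After substitution the input is /lhɛfɹəhðʔɪ/.
The unsyllabifiable consonants are /l/, /ð/; each receives one epenthetic vowel.

2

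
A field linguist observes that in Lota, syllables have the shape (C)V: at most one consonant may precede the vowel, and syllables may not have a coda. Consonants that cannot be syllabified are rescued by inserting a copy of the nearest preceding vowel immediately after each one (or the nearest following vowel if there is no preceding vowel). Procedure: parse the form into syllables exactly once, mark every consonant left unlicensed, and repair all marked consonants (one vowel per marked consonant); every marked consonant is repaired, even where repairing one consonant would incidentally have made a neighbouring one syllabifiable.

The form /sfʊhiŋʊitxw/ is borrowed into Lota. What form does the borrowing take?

sʊfʊhiŋʊitixiwi

Syllabifying with onset maximization leaves /s/, /t/, /x/, /w/ stranded (no codas are permitted; onsets are limited to one consonant).
Epenthesis after each stranded consonant: /s/ → /sʊ/, /t/ → /ti/, /x/ → /xi/, /w/ → /wi/.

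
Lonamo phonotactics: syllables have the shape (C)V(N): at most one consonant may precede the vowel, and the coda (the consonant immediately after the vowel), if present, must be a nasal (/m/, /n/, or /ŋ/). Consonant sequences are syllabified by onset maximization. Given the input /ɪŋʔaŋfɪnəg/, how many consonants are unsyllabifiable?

1

The consonants /g/ cannot be parsed into a legal (C)V(N) syllable (only a nasal (/m/, /n/, or /ŋ/) is licensed in coda position; onsets are limited to one consonant).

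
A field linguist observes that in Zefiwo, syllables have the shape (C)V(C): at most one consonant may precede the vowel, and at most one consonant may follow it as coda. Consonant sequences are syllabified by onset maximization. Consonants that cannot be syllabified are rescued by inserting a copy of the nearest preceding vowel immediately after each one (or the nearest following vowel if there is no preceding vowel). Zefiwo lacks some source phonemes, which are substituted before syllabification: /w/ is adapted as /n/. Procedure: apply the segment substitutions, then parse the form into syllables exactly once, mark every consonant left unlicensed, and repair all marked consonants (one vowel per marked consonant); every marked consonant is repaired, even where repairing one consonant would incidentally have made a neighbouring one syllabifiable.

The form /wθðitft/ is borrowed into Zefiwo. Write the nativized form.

niθiðitfiti

Substitution: /w/ → /n/, giving /nθðitft/.
Syllabifying with onset maximization leaves /n/, /θ/, /f/, /t/ stranded (at most one coda consonant is licensed; onsets are limited to one consonant).
Each unlicensed consonant becomes the onset of a new syllable: /n/ → /ni/, /θ/ → /θi/, /f/ → /fi/, /t/ → /ti/.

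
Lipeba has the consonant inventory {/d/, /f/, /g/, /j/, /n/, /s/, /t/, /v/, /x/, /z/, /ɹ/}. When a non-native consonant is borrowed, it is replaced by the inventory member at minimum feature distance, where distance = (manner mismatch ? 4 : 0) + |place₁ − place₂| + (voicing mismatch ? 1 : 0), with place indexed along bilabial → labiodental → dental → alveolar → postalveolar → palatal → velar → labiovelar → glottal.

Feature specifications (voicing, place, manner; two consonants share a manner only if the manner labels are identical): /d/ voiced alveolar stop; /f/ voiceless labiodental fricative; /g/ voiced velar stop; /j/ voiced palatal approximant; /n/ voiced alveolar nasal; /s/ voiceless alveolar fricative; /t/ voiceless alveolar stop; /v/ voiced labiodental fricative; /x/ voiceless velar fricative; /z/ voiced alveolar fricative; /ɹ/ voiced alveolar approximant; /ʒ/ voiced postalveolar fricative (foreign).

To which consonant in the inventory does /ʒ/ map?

z

/z/ is closest: same manner (fricative), place distance 1 (postalveolar→alveolar), same voicing; total 1. Next closest is /s/ at distance 2.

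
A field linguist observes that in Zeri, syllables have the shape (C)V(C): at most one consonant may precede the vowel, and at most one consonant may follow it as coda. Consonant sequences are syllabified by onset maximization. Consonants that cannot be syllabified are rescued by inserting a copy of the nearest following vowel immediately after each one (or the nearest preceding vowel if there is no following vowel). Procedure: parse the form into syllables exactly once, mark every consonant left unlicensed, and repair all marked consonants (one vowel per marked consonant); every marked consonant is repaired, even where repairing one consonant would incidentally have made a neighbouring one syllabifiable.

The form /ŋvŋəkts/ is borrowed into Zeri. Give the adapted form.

The consonants /ŋ/, /v/, /t/, /s/ cannot be parsed into a legal (C)V(C) syllable (at most one coda consonant is licensed; onsets are limited to one consonant).
Epenthesis after each stranded consonant: /ŋ/ → /ŋə/, /v/ → /və/, /t/ → /tə/, /s/ → /sə/.

ŋəvəŋəktəsə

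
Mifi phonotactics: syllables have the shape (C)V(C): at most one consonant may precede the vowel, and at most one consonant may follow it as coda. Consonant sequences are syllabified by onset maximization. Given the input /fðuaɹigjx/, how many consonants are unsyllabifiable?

3

The consonants /f/, /j/, /x/ cannot be parsed into a legal (C)V(C) syllable (at most one coda consonant is licensed; onsets are limited to one consonant).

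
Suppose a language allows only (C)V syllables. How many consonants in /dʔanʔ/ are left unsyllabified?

Under (C)V, the unsyllabifiable consonants are /d/, /n/, /ʔ/ (no codas are permitted; onsets are limited to one consonant).

3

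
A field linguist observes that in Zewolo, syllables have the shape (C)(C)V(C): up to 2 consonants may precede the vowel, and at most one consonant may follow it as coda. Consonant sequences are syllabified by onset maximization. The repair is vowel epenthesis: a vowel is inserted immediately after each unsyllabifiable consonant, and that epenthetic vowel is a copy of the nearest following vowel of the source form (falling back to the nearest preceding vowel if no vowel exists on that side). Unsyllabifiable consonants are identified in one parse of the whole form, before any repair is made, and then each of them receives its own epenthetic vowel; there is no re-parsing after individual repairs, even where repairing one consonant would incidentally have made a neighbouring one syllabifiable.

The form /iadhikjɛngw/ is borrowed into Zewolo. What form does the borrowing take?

iadhikjɛngɛwɛ

Under (C)(C)V(C), the unsyllabifiable consonants are /g/, /w/ (at most one coda consonant is licensed; onsets may contain at most 2 consonants).
Inserting the epenthetic vowel yields /g/ → /gɛ/, /w/ → /wɛ/.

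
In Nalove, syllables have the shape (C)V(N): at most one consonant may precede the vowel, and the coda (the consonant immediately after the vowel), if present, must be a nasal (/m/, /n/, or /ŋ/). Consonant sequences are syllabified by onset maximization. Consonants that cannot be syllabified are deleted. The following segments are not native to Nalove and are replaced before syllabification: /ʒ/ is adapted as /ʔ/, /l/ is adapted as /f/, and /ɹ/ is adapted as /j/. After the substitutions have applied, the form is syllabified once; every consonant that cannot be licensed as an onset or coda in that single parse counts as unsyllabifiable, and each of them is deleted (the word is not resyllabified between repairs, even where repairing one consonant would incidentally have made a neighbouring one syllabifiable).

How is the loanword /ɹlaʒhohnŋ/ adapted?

faho

Substitution: /ɹ/ → /j/, /l/ → /f/, /ʒ/ → /ʔ/, giving /jfaʔhohnŋ/.
Syllabifying with onset maximization leaves /j/, /ʔ/, /h/, /n/, /ŋ/ stranded (only a nasal (/m/, /n/, or /ŋ/) is licensed in coda position; onsets are limited to one consonant).
Each unlicensed consonant is deleted: /j/, /ʔ/, /h/, /n/, /ŋ/.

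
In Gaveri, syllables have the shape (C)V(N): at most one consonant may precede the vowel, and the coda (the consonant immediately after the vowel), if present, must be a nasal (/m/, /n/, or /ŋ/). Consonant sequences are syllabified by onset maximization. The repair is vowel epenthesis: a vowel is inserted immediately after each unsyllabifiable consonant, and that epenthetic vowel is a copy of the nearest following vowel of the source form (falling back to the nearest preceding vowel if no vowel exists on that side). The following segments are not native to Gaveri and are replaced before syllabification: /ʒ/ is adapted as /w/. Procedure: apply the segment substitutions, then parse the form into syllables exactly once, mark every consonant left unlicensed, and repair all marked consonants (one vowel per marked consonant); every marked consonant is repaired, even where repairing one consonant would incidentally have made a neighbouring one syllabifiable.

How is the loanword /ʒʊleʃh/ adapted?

Substitution: /ʒ/ → /w/, giving /wʊleʃh/.
The consonants /ʃ/, /h/ cannot be parsed into a legal (C)V(N) syllable (only a nasal (/m/, /n/, or /ŋ/) is licensed in coda position; onsets are limited to one consonant).
Inserting the epenthetic vowel yields /ʃ/ → /ʃe/, /h/ → /he/.

wʊleʃehe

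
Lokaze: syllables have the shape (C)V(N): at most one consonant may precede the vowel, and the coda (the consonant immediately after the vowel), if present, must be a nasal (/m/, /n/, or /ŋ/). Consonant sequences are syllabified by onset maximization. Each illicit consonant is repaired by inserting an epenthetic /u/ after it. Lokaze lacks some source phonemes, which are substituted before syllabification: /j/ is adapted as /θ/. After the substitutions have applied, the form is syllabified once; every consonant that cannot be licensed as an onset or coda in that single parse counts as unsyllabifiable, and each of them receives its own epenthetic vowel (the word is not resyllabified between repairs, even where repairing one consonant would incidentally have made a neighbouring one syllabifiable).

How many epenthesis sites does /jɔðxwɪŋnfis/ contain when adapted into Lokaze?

After substitution the input is /θɔðxwɪŋnfis/.
The unsyllabifiable consonants are /ð/, /x/, /n/, /s/; each receives one epenthetic vowel.

4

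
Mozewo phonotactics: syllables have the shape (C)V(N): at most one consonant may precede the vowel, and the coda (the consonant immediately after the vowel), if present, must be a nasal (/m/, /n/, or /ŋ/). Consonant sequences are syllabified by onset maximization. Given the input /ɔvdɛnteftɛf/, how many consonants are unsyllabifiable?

3

Syllabifying with onset maximization leaves /v/, /f/, /f/ stranded (only a nasal (/m/, /n/, or /ŋ/) is licensed in coda position; onsets are limited to one consonant).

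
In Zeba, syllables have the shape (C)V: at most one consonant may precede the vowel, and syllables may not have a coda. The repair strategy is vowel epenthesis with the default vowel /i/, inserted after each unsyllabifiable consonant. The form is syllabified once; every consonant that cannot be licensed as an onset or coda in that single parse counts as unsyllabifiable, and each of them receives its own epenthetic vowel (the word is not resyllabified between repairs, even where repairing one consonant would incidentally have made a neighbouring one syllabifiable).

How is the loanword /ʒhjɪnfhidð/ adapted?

ʒihijɪnifihidiði

Syllabifying with onset maximization leaves /ʒ/, /h/, /n/, /f/, /d/, /ð/ stranded (no codas are permitted; onsets are limited to one consonant).
Epenthesis after each stranded consonant: /ʒ/ → /ʒi/, /h/ → /hi/, /n/ → /ni/, /f/ → /fi/, /d/ → /di/, /ð/ → /ði/.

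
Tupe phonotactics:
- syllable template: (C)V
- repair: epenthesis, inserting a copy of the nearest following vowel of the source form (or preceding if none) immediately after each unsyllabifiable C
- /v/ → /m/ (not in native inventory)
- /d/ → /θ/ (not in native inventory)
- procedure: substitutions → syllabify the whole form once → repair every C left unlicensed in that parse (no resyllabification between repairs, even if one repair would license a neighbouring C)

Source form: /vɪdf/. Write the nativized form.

mɪθɪfɪ

Substitution: /v/ → /m/, /d/ → /θ/, giving /mɪθf/.
Syllabifying with onset maximization leaves /θ/, /f/ stranded (no codas are permitted; onsets are limited to one consonant).
Inserting the epenthetic vowel yields /θ/ → /θɪ/, /f/ → /fɪ/.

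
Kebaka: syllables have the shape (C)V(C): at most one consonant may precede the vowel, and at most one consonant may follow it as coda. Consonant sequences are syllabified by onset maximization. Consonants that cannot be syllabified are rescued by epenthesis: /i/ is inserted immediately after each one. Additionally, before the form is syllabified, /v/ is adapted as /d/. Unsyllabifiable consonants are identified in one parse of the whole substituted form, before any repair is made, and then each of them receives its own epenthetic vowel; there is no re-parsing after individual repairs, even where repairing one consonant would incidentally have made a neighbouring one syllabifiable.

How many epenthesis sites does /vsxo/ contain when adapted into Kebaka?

2

After substitution the input is /dsxo/.
The unsyllabifiable consonants are /d/, /s/; each receives one epenthetic vowel.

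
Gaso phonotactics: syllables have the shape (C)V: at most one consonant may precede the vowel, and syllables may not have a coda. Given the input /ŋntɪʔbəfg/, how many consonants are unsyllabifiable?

The consonants /ŋ/, /n/, /ʔ/, /f/, /g/ cannot be parsed into a legal (C)V syllable (no codas are permitted; onsets are limited to one consonant).

5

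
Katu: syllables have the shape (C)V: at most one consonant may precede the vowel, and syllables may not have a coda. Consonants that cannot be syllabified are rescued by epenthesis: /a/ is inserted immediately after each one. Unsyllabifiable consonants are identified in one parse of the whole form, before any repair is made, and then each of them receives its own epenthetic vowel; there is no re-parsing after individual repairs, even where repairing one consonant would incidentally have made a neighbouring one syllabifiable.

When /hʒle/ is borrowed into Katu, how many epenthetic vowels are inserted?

The unsyllabifiable consonants are /h/, /ʒ/; each receives one epenthetic vowel.

2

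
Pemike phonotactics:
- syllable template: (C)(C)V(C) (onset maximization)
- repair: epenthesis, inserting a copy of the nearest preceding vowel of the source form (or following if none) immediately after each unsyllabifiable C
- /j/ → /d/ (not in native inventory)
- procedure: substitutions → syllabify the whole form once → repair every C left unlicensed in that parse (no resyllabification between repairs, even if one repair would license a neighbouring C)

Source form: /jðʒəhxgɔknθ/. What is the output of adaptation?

Substitution: /j/ → /d/, giving /dðʒəhxgɔknθ/.
The consonants /d/, /n/, /θ/ cannot be parsed into a legal (C)(C)V(C) syllable (at most one coda consonant is licensed; onsets may contain at most 2 consonants).
Each unlicensed consonant becomes the onset of a new syllable: /d/ → /də/, /n/ → /nɔ/, /θ/ → /θɔ/.

dəðʒəhxgɔknɔθɔ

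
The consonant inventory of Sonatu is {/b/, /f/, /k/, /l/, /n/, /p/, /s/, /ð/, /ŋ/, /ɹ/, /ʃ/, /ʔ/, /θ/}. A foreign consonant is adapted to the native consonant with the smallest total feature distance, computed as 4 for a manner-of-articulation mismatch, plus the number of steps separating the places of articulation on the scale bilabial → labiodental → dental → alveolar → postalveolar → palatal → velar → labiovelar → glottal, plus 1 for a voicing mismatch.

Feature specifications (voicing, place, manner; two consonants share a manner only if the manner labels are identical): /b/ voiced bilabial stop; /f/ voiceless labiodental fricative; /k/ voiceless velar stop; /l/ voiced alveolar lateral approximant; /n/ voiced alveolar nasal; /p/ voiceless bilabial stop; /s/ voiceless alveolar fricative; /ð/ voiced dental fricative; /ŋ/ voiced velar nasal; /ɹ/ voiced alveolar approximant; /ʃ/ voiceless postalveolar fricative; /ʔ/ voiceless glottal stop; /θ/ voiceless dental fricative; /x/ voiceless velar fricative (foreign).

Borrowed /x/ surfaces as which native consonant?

/ʃ/ is closest: same manner (fricative), place distance 2 (velar→postalveolar), same voicing; total 2. Next closest is /s/ at distance 3.

ʃ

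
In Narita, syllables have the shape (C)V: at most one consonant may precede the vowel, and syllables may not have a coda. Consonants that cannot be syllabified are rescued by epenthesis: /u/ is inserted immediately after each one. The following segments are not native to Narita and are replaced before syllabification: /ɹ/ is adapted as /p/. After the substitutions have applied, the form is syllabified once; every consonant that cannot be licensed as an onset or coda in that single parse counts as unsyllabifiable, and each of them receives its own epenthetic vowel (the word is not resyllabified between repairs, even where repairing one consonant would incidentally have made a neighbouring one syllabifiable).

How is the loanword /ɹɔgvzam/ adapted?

Substitution: /ɹ/ → /p/, giving /pɔgvzam/.
Under (C)V, the unsyllabifiable consonants are /g/, /v/, /m/ (no codas are permitted; onsets are limited to one consonant).
Epenthesis after each stranded consonant: /g/ → /gu/, /v/ → /vu/, /m/ → /mu/.

pɔguvuzamu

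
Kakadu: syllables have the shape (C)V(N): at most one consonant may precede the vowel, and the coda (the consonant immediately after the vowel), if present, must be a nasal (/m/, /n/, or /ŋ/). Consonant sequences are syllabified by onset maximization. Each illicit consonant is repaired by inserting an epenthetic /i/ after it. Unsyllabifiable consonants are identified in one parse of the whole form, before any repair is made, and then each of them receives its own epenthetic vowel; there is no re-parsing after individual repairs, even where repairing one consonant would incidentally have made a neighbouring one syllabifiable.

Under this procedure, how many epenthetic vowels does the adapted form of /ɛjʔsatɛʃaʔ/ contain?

The unsyllabifiable consonants are /j/, /ʔ/, /ʔ/; each receives one epenthetic vowel.

3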